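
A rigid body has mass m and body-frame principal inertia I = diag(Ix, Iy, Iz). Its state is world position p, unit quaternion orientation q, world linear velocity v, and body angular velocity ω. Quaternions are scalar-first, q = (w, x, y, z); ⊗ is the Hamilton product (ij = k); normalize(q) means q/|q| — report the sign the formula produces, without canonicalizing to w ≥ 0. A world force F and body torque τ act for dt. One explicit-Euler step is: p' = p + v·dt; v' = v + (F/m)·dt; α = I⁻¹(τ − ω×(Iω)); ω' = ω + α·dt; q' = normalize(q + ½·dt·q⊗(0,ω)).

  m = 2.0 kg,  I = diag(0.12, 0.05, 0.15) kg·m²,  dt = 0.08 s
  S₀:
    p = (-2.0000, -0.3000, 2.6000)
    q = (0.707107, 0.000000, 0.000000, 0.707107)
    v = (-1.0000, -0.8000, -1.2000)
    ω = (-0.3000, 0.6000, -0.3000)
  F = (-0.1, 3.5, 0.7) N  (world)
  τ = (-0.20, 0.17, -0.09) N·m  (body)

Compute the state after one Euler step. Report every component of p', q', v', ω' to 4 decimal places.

angular accel α = (-1.5167, 3.4540, -0.6840)
ω + α·dt = (-0.4213, 0.8763, -0.3547)
2q̇ = q⊗(0,ω) = (0.2121321, -0.6363963, 0.2121321, -0.2121321)
q' = normalize(q + ½dt·q⊗(0,ω)) = (0.7153, -0.0254, 0.0085, 0.6983)
a = (-0.0500, 1.7500, 0.3500)
new position p' = (-2.0800, -0.3640, 2.5040)
new velocity v' = (-1.0040, -0.6600, -1.1720)

p' = (-2.0800, -0.3640, 2.5040)
q' = (0.7153, -0.0254, 0.0085, 0.6983)
v' = (-1.0040, -0.6600, -1.1720)
ω' = (-0.4213, 0.8763, -0.3547)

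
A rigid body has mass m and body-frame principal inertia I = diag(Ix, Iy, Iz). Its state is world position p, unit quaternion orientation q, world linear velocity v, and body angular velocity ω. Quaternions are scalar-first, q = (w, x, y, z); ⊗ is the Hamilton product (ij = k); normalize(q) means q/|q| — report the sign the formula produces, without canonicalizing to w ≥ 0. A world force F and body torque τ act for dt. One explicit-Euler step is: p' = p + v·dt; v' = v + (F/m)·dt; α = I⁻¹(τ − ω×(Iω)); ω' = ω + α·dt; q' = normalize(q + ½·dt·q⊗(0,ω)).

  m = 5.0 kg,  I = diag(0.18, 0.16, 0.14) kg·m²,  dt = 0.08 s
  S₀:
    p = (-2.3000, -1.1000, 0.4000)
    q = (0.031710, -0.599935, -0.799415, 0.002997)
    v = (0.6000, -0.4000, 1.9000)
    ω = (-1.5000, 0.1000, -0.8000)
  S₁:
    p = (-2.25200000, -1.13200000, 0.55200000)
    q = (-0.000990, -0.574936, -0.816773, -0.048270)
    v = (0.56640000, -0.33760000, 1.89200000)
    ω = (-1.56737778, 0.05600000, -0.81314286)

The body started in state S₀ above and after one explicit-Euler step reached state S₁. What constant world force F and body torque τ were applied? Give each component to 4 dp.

F = (-2.1000, 3.9000, -0.5000)
τ = (-0.1500, -0.0400, -0.0200)

rate change Δω = (-0.06737778, -0.04400000, -0.01314286)
precession coupling = (0.0016, 0.0480, 0.0030)
I·α + gyro = (-0.1500, -0.0400, -0.0200)
Δv = v₁−v₀ = (-0.03360000, 0.06240000, -0.00800000)
applied force F = (-2.1000, 3.9000, -0.5000)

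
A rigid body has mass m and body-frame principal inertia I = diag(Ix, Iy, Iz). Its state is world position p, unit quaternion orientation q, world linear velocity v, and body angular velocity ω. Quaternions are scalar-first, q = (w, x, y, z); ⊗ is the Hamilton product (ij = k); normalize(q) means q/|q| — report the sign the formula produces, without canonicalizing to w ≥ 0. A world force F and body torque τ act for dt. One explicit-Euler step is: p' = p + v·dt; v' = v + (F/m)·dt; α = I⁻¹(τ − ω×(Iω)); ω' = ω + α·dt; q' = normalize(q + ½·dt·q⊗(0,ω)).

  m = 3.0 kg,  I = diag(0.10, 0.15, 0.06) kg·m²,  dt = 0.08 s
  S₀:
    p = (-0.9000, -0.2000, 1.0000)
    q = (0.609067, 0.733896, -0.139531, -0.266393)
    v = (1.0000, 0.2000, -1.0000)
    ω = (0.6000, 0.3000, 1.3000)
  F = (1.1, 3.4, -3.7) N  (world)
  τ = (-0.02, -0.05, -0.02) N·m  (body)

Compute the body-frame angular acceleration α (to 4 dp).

precession coupling ω×(Iω) = (-0.0351, 0.0312, 0.0090)
angular accel α = (0.1510, -0.5413, -0.4833)

α = (0.1510, -0.5413, -0.4833)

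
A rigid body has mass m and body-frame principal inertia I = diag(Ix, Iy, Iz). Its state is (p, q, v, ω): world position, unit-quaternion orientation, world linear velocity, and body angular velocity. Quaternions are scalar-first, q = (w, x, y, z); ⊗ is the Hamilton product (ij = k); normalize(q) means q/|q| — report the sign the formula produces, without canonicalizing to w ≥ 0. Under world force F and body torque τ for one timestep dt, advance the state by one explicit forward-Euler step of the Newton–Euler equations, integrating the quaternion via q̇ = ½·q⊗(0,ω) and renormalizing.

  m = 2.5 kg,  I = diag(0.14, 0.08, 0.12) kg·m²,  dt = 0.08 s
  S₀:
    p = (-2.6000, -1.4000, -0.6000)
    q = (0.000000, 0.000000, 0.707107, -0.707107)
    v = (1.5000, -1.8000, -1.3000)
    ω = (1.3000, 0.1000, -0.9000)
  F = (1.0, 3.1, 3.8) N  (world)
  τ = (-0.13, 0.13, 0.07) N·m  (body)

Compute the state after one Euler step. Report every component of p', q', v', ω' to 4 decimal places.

p' = (-2.4800, -1.5440, -0.7040)
q' = (-0.0282, -0.0226, 0.6690, -0.7424)
v' = (1.5320, -1.7008, -1.1784)
ω' = (1.2278, 0.2534, -0.8481)

p' = p + v·dt = (-2.4800, -1.5440, -0.7040)
v' = v + a·dt = (1.5320, -1.7008, -1.1784)
angular accel α = (-0.9029, 1.9175, 0.6483)
ω' = ω + α·dt = (1.2278, 0.2534, -0.8481)
Hamilton product q⊗(0,ω) = (-0.7071070, -0.5656856, -0.9192391, -0.9192391)
q + ½dt·q⊗(0,ω), renormalized = (-0.0282, -0.0226, 0.6690, -0.7424)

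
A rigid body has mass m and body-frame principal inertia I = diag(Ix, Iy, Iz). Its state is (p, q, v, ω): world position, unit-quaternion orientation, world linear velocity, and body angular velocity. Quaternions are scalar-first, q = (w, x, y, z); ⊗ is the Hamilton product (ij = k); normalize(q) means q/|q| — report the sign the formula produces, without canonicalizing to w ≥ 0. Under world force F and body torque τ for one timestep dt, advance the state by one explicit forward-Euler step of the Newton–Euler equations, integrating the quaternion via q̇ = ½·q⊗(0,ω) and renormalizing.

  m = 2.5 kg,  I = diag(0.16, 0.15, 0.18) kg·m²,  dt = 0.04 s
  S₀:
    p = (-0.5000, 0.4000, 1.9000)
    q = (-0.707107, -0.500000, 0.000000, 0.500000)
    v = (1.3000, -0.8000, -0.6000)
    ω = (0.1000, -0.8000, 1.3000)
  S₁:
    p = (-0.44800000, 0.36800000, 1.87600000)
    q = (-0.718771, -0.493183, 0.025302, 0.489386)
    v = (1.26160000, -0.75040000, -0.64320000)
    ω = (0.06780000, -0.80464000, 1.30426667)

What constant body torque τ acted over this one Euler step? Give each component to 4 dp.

τ = (-0.1600, -0.0200, 0.0200)

rate change Δω = (-0.03220000, -0.00464000, 0.00426667)
precession coupling = (-0.0312, -0.0026, 0.0008)
τ = I·(Δω/dt) + ω₀×(Iω₀) = (-0.1600, -0.0200, 0.0200)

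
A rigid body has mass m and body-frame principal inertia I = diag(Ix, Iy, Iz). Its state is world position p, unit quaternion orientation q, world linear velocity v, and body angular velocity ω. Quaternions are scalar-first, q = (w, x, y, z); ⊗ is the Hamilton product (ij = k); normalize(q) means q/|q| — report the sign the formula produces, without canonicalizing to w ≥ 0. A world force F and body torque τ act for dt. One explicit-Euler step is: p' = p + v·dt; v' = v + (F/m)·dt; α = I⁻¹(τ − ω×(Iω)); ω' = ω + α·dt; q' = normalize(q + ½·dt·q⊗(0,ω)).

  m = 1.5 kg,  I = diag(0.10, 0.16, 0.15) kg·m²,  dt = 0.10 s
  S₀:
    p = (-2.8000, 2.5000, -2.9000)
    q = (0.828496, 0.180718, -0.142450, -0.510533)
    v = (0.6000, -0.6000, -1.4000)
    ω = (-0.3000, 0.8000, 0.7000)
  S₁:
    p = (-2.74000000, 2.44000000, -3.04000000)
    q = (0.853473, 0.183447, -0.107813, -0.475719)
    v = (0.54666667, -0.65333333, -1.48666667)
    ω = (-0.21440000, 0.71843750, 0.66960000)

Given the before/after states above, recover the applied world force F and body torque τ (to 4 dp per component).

Δω = ω₁−ω₀ = (0.08560000, -0.08156250, -0.03040000)
I·α + gyro = (0.0800, -0.1200, -0.0600)
velocity change Δv = (-0.05333333, -0.05333333, -0.08666667)
m·(v₁−v₀)/dt = (-0.8000, -0.8000, -1.3000)

F = (-0.8000, -0.8000, -1.3000)
τ = (0.0800, -0.1200, -0.0600)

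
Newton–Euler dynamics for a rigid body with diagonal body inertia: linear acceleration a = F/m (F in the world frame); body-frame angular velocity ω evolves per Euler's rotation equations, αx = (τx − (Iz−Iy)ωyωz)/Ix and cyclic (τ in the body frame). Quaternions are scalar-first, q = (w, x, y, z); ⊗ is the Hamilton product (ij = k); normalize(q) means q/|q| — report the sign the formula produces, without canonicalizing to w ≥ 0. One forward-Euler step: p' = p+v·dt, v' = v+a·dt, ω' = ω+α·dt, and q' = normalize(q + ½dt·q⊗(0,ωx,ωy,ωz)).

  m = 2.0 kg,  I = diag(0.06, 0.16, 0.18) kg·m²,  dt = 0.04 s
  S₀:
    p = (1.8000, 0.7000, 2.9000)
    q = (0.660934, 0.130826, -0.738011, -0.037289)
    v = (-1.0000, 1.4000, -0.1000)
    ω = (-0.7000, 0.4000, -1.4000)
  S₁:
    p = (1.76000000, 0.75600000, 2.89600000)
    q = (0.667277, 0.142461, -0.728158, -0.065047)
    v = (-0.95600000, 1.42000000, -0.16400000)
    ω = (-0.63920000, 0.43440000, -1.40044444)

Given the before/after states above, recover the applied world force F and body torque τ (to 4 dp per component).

ω₁ − ω₀ = (0.06080000, 0.03440000, -0.00044444)
gyro term ω₀×Iω₀ = (-0.0112, -0.1176, -0.0280)
I·α + gyro = (0.0800, 0.0200, -0.0300)
Δv = v₁−v₀ = (0.04400000, 0.02000000, -0.06400000)
m·(v₁−v₀)/dt = (2.2000, 1.0000, -3.2000)

F = (2.2000, 1.0000, -3.2000)
τ = (0.0800, 0.0200, -0.0300)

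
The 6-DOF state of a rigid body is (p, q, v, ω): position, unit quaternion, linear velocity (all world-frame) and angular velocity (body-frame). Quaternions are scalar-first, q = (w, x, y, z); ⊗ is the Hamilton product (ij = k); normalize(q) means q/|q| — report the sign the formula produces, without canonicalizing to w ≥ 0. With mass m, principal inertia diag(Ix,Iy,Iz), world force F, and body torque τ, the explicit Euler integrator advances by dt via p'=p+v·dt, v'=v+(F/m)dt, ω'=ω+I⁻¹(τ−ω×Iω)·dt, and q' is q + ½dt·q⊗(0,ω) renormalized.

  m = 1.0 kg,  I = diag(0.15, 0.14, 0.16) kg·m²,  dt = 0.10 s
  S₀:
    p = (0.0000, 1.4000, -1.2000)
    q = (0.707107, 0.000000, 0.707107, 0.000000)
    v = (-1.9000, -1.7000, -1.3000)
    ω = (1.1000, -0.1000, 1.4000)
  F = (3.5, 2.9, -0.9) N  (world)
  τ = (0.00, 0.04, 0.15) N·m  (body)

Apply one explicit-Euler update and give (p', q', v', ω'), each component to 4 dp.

p' = (-0.1900, 1.2300, -1.3300)
q' = (0.7078, 0.0880, 0.7008, 0.0106)
v' = (-1.5500, -1.4100, -1.3900)
ω' = (1.1019, -0.0604, 1.4931)

p' = p + v·dt = (-0.1900, 1.2300, -1.3300)
v' = v + a·dt = (-1.5500, -1.4100, -1.3900)
angular accel α = (0.0187, 0.3957, 0.9306)
ω' = ω + α·dt = (1.1019, -0.0604, 1.4931)
2q̇ = q⊗(0,ω) = (0.0707107, 1.7677675, -0.0707107, 0.2121321)
q' = normalize(q + ½dt·q⊗(0,ω)) = (0.7078, 0.0880, 0.7008, 0.0106)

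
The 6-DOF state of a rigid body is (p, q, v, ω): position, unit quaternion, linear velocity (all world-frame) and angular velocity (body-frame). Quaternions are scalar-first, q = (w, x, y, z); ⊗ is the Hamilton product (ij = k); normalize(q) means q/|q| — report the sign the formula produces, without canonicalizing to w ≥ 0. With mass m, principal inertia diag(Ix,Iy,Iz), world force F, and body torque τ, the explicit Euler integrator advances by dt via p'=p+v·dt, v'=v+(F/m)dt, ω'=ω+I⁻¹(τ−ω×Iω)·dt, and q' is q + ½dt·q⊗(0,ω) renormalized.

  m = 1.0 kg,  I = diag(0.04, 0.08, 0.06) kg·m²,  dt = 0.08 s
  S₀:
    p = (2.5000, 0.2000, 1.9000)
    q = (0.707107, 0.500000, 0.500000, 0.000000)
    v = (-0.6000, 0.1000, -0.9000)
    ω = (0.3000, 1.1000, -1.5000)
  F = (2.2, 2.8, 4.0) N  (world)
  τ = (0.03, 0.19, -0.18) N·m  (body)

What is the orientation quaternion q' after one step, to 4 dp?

2q̇ = q⊗(0,ω) = (-0.7000000, -0.5378679, 1.5278177, -0.6606605)
q' = normalize(q + ½dt·q⊗(0,ω)) = (0.6772, 0.4771, 0.5595, -0.0264)

q' = (0.6772, 0.4771, 0.5595, -0.0264)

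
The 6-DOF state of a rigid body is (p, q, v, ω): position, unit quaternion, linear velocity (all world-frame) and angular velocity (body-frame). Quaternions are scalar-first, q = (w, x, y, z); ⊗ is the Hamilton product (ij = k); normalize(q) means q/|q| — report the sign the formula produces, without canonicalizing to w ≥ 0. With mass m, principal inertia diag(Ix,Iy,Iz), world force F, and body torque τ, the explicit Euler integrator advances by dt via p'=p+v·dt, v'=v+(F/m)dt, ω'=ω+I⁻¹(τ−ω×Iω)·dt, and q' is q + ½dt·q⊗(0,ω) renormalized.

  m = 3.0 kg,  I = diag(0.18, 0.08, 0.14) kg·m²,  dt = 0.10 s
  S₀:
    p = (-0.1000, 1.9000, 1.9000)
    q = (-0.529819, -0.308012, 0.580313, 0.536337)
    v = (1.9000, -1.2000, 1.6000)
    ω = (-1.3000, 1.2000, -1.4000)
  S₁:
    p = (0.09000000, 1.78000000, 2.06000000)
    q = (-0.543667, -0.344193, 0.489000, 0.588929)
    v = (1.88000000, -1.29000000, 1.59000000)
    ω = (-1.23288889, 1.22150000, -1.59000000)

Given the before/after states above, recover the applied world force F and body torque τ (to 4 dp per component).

F = (-0.6000, -2.7000, -0.3000)
τ = (0.0200, 0.0900, -0.1100)

Δω = ω₁−ω₀ = (0.06711111, 0.02150000, -0.19000000)
applied torque τ = (0.0200, 0.0900, -0.1100)
v₁ − v₀ = (-0.02000000, -0.09000000, -0.01000000)
m·(v₁−v₀)/dt = (-0.6000, -2.7000, -0.3000)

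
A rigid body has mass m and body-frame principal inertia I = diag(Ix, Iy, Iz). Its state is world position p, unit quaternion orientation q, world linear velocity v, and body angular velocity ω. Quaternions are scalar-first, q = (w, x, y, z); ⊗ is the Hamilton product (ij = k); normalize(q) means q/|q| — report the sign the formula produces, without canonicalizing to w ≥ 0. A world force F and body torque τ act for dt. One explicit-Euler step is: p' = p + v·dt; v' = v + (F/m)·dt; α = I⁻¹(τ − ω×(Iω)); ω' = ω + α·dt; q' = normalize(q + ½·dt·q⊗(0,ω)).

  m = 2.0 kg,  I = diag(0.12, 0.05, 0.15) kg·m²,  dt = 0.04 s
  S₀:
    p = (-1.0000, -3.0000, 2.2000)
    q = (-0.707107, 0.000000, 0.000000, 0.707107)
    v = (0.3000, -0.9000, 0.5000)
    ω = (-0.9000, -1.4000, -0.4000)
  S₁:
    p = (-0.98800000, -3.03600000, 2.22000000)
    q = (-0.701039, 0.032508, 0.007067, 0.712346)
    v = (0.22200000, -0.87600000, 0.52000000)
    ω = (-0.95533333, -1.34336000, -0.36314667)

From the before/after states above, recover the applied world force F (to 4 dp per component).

F = (-3.9000, 1.2000, 1.0000)

v₁ − v₀ = (-0.07800000, 0.02400000, 0.02000000)
F = m·Δv/dt = (-3.9000, 1.2000, 1.0000)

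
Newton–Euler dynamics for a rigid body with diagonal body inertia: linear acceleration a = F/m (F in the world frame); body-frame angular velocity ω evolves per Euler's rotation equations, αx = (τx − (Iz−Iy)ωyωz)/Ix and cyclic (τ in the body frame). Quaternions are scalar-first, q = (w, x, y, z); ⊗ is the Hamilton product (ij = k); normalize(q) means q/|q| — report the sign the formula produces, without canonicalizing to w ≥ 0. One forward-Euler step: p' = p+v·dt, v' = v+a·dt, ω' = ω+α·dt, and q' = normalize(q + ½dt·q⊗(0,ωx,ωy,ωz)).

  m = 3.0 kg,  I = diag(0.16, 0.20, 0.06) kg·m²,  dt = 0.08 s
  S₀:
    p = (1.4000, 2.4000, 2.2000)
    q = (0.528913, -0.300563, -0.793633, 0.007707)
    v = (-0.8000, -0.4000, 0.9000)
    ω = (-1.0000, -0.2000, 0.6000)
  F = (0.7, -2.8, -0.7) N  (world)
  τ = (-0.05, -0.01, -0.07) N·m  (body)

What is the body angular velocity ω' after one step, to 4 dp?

ω' = (-1.0334, -0.1800, 0.4960)

(τ − ω×Iω)/I = (-0.4175, 0.2500, -1.3000)
ω' = ω + α·dt = (-1.0334, -0.1800, 0.4960)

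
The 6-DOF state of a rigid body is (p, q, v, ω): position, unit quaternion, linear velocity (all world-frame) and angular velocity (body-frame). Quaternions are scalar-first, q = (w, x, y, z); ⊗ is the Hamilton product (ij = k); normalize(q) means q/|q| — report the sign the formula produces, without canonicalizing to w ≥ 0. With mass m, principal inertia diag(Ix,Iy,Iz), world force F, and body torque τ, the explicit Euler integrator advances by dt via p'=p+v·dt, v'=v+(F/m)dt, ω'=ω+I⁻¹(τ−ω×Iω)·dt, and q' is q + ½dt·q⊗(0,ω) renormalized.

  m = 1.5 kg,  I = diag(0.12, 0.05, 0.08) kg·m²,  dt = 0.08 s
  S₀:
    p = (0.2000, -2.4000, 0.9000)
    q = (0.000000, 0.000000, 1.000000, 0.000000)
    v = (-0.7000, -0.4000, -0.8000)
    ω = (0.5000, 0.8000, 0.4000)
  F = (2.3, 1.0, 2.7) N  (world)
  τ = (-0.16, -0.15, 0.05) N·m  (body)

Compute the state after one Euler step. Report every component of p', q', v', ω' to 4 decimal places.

precession coupling ω×(Iω) = (0.0096, 0.0080, -0.0280)
angular accel α = (-1.4133, -3.1600, 0.9750)
ω' = ω + α·dt = (0.3869, 0.5472, 0.4780)
2q̇ = q⊗(0,ω) = (-0.8000000, 0.4000000, 0.0000000, -0.5000000)
q + ½dt·q⊗(0,ω), renormalized = (-0.0320, 0.0160, 0.9992, -0.0200)
new position p' = (0.1440, -2.4320, 0.8360)
new velocity v' = (-0.5773, -0.3467, -0.6560)

p' = (0.1440, -2.4320, 0.8360)
q' = (-0.0320, 0.0160, 0.9992, -0.0200)
v' = (-0.5773, -0.3467, -0.6560)
ω' = (0.3869, 0.5472, 0.4780)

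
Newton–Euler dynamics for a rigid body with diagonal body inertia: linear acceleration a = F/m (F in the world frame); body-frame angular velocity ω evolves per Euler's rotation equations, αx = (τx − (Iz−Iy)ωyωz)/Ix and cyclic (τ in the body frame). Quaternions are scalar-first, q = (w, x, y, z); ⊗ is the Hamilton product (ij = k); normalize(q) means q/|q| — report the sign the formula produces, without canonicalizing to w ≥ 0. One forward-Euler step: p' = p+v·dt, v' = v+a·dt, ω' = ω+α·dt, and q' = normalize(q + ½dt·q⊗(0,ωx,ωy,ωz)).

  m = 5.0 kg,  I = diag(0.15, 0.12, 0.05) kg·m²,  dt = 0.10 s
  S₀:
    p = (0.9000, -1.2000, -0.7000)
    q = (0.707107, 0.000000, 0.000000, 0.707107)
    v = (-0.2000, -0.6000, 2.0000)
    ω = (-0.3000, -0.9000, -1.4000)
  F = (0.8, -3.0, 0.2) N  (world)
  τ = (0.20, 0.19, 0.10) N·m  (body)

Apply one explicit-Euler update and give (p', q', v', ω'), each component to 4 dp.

gyro term ω×Iω = (-0.0882, 0.0420, -0.0081)
α = I⁻¹(τ − ω×Iω) = (1.9213, 1.2333, 2.1620)
new body rate ω' = (-0.1079, -0.7767, -1.1838)
q⊗(0,ω) = (0.9899498, 0.4242642, -0.8485284, -0.9899498)
q + ½dt·q⊗(0,ω), renormalized = (0.7539, 0.0211, -0.0423, 0.6553)
new position p' = (0.8800, -1.2600, -0.5000)
v' = v + a·dt = (-0.1840, -0.6600, 2.0040)

p' = (0.8800, -1.2600, -0.5000)
q' = (0.7539, 0.0211, -0.0423, 0.6553)
v' = (-0.1840, -0.6600, 2.0040)
ω' = (-0.1079, -0.7767, -1.1838)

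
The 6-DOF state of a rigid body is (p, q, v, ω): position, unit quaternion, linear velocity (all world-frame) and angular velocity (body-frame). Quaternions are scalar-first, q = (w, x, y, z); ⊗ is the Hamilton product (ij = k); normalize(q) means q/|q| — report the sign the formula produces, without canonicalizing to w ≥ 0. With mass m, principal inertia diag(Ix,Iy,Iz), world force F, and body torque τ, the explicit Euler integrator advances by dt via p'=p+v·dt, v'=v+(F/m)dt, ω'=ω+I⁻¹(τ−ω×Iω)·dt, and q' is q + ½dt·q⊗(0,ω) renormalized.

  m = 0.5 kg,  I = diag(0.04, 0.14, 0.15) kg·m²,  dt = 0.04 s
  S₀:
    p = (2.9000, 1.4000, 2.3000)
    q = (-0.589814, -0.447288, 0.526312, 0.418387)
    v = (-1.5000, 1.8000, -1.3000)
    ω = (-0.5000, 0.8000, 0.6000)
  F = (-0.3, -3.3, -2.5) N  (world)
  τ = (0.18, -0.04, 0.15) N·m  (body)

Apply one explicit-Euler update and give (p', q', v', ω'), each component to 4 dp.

gyro term ω×Iω = (0.0048, 0.0330, -0.0400)
(τ − ω×Iω)/I = (4.3800, -0.5214, 1.2667)
new body rate ω' = (-0.3248, 0.7791, 0.6507)
q⊗(0,ω) = (-0.8957258, 0.2759846, -0.4126719, -0.4485628)
q' = normalize(q + ½dt·q⊗(0,ω)) = (-0.6076, -0.4417, 0.5179, 0.4093)
p + v·dt = (2.8400, 1.4720, 2.2480)
v' = v + a·dt = (-1.5240, 1.5360, -1.5000)

p' = (2.8400, 1.4720, 2.2480)
q' = (-0.6076, -0.4417, 0.5179, 0.4093)
v' = (-1.5240, 1.5360, -1.5000)
ω' = (-0.3248, 0.7791, 0.6507)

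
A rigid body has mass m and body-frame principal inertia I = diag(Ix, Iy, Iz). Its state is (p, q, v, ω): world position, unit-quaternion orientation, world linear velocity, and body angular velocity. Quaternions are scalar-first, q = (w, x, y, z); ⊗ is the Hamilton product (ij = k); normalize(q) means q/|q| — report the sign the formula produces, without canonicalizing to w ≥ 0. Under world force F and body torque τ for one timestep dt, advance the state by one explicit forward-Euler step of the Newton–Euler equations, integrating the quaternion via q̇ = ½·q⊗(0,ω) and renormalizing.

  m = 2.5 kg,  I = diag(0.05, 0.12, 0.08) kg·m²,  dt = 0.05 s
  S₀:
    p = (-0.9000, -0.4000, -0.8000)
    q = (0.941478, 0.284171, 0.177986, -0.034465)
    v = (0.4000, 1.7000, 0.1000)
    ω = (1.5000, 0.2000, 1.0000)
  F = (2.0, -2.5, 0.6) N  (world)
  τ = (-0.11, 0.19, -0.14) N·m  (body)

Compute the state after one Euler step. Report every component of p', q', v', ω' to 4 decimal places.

a = F/m = (0.8000, -1.0000, 0.2400)
new position p' = (-0.8800, -0.3150, -0.7950)
v + (F/m)dt = (0.4400, 1.6500, 0.1120)
gyro term ω×Iω = (-0.0080, -0.0450, 0.0210)
(τ − ω×Iω)/I = (-2.0400, 1.9583, -2.0125)
ω' = ω + α·dt = (1.3980, 0.2979, 0.8994)
q⊗(0,ω) = (-0.4273887, 1.5970960, -0.1475729, 0.7313332)
q + ½dt·q⊗(0,ω), renormalized = (0.9298, 0.3238, 0.1741, -0.0162)

p' = (-0.8800, -0.3150, -0.7950)
q' = (0.9298, 0.3238, 0.1741, -0.0162)
v' = (0.4400, 1.6500, 0.1120)
ω' = (1.3980, 0.2979, 0.8994)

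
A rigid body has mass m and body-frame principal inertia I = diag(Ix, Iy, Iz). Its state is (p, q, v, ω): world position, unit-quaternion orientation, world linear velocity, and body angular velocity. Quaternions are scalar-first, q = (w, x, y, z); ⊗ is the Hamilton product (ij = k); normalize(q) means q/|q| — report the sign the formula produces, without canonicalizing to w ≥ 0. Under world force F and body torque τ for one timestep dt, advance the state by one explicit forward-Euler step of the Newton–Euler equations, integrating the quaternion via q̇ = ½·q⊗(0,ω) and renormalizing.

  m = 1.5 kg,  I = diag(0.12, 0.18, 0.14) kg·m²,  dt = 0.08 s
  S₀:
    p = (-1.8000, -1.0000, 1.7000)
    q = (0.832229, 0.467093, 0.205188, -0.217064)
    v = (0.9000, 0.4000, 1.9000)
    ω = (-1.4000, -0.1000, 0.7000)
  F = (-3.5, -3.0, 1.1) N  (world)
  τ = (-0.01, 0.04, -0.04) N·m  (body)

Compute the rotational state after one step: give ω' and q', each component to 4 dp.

ω×(Iω) gyroscopic = (0.0028, 0.0196, 0.0084)
angular accel α = (-0.1067, 0.1133, -0.3457)
ω' = ω + α·dt = (-1.4085, -0.0909, 0.6723)
2q̇ = q⊗(0,ω) = (0.8263938, -1.0431954, -0.1062984, 0.8231142)
q + ½dt·q⊗(0,ω), renormalized = (0.8636, 0.4245, 0.2005, -0.1838)

ω' = (-1.4085, -0.0909, 0.6723)
q' = (0.8636, 0.4245, 0.2005, -0.1838)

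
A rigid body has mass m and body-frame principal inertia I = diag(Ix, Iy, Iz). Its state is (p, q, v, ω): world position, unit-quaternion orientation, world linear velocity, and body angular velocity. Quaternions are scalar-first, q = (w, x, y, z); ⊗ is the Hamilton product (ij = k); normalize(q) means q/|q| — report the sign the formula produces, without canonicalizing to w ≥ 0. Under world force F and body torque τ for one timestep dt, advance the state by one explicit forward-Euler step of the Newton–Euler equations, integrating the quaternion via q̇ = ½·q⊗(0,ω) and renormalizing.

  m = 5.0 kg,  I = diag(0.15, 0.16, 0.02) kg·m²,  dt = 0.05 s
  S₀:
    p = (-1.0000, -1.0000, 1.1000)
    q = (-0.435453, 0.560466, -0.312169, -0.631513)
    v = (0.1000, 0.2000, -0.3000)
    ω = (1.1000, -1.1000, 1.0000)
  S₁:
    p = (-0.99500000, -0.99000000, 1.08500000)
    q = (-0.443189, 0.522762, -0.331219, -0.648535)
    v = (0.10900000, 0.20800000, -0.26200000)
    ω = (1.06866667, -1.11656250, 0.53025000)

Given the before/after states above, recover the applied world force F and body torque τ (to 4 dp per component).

F = (0.9000, 0.8000, 3.8000)
τ = (0.0600, 0.0900, -0.2000)

Δω = ω₁−ω₀ = (-0.03133333, -0.01656250, -0.46975000)
gyro term ω₀×Iω₀ = (0.1540, 0.1430, -0.0121)
τ = I·(Δω/dt) + ω₀×(Iω₀) = (0.0600, 0.0900, -0.2000)
Δv = v₁−v₀ = (0.00900000, 0.00800000, 0.03800000)
F = m·Δv/dt = (0.9000, 0.8000, 3.8000)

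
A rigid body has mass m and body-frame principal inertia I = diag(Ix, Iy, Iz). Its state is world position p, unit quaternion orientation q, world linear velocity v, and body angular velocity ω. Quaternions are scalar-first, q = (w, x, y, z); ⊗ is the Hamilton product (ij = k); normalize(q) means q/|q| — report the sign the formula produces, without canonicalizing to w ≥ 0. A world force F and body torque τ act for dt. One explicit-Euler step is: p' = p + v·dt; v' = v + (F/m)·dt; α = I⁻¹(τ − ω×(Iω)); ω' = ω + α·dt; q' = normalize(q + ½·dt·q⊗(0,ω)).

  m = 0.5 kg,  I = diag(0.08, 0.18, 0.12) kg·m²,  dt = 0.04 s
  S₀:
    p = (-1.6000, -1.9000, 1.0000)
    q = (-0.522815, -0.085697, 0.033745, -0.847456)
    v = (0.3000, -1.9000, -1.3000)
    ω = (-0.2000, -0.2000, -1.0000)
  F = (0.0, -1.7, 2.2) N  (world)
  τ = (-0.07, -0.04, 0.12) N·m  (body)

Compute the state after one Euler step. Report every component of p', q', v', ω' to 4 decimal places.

gyro term ω×Iω = (-0.0120, -0.0080, 0.0040)
α = I⁻¹(τ − ω×Iω) = (-0.7250, -0.1778, 0.9667)
ω' = ω + α·dt = (-0.2290, -0.2071, -0.9613)
Hamilton product q⊗(0,ω) = (-0.8578464, -0.0986732, 0.1883572, 0.5467034)
q + ½dt·q⊗(0,ω), renormalized = (-0.5399, -0.0877, 0.0375, -0.8363)
a = (0.0000, -3.4000, 4.4000)
new position p' = (-1.5880, -1.9760, 0.9480)
v' = v + a·dt = (0.3000, -2.0360, -1.1240)

p' = (-1.5880, -1.9760, 0.9480)
q' = (-0.5399, -0.0877, 0.0375, -0.8363)
v' = (0.3000, -2.0360, -1.1240)
ω' = (-0.2290, -0.2071, -0.9613)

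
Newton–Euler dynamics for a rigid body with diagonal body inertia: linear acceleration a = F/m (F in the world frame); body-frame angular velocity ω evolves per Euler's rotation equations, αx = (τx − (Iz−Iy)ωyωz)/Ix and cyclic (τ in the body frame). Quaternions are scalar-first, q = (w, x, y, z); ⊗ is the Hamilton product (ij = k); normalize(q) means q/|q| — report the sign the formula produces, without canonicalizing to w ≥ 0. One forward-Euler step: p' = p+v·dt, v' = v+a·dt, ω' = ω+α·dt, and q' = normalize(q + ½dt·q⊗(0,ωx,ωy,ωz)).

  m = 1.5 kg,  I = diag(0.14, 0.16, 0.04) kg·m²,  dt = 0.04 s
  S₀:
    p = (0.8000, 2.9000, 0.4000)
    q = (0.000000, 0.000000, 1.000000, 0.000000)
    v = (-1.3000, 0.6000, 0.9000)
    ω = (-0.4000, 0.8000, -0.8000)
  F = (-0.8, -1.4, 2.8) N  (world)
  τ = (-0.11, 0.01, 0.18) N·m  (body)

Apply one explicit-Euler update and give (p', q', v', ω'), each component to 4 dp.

p' = (0.7480, 2.9240, 0.4360)
q' = (-0.0160, -0.0160, 0.9997, 0.0080)
v' = (-1.3213, 0.5627, 0.9747)
ω' = (-0.4534, 0.7945, -0.6136)

a = (-0.5333, -0.9333, 1.8667)
p' = p + v·dt = (0.7480, 2.9240, 0.4360)
new velocity v' = (-1.3213, 0.5627, 0.9747)
gyro term ω×Iω = (0.0768, 0.0320, -0.0064)
α = I⁻¹(τ − ω×Iω) = (-1.3343, -0.1375, 4.6600)
new body rate ω' = (-0.4534, 0.7945, -0.6136)
q⊗(0,ω) = (-0.8000000, -0.8000000, 0.0000000, 0.4000000)
q' = normalize(q + ½dt·q⊗(0,ω)) = (-0.0160, -0.0160, 0.9997, 0.0080)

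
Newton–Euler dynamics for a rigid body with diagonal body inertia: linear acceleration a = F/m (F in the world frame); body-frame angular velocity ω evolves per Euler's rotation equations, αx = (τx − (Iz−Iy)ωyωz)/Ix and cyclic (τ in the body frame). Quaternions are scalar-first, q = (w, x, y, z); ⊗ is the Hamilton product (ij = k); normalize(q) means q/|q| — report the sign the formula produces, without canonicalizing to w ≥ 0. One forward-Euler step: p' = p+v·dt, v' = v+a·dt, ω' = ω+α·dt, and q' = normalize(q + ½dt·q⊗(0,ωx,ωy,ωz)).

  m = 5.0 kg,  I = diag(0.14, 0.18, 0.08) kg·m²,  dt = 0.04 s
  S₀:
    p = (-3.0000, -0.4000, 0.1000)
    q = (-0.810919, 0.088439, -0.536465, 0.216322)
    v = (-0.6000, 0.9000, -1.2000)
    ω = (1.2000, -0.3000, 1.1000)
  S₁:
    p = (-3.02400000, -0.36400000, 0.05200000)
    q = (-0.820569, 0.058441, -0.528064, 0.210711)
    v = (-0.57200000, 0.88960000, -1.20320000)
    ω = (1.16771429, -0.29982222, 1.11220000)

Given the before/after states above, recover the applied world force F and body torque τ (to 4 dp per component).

F = (3.5000, -1.3000, -0.4000)
τ = (-0.0800, 0.0800, 0.0100)

Δω = ω₁−ω₀ = (-0.03228571, 0.00017778, 0.01220000)
τ = I·(Δω/dt) + ω₀×(Iω₀) = (-0.0800, 0.0800, 0.0100)
Δv = v₁−v₀ = (0.02800000, -0.01040000, -0.00320000)
applied force F = (3.5000, -1.3000, -0.4000)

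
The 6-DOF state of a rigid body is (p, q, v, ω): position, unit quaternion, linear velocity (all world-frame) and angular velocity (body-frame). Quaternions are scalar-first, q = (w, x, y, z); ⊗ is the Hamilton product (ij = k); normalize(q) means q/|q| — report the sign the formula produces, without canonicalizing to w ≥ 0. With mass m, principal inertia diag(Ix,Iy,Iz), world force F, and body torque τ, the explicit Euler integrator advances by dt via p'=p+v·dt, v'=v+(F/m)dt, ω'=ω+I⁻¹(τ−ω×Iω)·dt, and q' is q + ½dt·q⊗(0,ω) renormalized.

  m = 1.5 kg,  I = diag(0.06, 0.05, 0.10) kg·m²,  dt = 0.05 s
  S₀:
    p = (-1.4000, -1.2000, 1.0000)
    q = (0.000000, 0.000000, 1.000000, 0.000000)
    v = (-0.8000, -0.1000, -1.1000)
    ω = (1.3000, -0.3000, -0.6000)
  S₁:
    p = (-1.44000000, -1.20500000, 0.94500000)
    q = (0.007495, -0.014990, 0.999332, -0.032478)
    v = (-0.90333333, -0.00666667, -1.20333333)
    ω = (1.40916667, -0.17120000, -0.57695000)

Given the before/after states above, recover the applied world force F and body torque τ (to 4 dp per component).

F = (-3.1000, 2.8000, -3.1000)
τ = (0.1400, 0.1600, 0.0500)

velocity change Δv = (-0.10333333, 0.09333333, -0.10333333)
applied force F = (-3.1000, 2.8000, -3.1000)
rate change Δω = (0.10916667, 0.12880000, 0.02305000)
ω₀×(Iω₀) = (0.0090, 0.0312, 0.0039)
applied torque τ = (0.1400, 0.1600, 0.0500)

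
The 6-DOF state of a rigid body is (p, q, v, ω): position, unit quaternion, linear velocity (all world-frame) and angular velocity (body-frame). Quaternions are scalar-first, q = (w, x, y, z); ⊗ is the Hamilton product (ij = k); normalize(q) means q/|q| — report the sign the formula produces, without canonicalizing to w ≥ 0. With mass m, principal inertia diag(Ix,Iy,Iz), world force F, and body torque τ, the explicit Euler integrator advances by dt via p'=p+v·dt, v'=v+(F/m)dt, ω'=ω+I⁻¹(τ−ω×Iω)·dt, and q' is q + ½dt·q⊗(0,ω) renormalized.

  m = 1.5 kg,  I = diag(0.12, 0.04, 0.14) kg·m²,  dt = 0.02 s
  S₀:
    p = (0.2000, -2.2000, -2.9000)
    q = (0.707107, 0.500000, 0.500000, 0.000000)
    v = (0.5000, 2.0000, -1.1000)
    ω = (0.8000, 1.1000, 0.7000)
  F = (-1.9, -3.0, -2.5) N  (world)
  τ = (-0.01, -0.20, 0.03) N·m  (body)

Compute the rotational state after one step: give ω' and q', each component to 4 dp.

ω' = (0.7855, 1.0056, 0.7143)
q' = (0.6975, 0.5091, 0.5042, 0.0064)

α = I⁻¹(τ − ω×Iω) = (-0.7250, -4.7200, 0.7171)
ω + α·dt = (0.7855, 1.0056, 0.7143)
2q̇ = q⊗(0,ω) = (-0.9500000, 0.9156856, 0.4278177, 0.6449749)
q + ½dt·q⊗(0,ω), renormalized = (0.6975, 0.5091, 0.5042, 0.0064)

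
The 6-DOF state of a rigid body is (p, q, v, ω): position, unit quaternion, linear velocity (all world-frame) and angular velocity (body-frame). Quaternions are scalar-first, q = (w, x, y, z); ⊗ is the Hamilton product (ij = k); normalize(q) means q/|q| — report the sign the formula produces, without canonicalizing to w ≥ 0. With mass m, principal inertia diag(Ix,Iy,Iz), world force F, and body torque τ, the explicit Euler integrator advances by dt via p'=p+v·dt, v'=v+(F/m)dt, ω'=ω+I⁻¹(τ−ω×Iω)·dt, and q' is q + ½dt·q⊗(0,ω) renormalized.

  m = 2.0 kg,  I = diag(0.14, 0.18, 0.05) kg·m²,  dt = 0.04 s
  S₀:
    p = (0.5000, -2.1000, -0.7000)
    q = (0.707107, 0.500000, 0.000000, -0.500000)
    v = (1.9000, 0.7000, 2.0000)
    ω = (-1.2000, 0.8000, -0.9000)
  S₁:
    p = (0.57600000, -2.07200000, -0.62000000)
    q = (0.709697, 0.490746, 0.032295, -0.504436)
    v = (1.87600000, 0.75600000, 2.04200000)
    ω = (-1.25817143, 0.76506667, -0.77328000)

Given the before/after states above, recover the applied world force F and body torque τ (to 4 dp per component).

F = (-1.2000, 2.8000, 2.1000)
τ = (-0.1100, -0.0600, 0.1200)

Δω = ω₁−ω₀ = (-0.05817143, -0.03493333, 0.12672000)
gyro term ω₀×Iω₀ = (0.0936, 0.0972, -0.0384)
applied torque τ = (-0.1100, -0.0600, 0.1200)
v₁ − v₀ = (-0.02400000, 0.05600000, 0.04200000)
m·(v₁−v₀)/dt = (-1.2000, 2.8000, 2.1000)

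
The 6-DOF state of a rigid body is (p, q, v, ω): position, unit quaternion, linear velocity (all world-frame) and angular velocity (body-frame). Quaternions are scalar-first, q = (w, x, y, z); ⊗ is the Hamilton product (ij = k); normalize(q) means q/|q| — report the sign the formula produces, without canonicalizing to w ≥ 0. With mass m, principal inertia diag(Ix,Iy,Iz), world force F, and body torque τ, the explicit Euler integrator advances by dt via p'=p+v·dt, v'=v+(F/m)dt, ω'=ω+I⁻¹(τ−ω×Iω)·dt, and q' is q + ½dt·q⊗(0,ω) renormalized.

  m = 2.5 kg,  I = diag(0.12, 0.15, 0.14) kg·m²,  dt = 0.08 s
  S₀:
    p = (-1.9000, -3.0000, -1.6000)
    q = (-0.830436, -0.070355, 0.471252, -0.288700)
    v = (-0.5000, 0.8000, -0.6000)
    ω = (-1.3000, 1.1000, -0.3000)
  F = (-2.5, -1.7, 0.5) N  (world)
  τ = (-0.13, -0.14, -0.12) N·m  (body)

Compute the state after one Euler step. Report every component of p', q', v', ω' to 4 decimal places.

p' = (-1.9400, -2.9360, -1.6480)
q' = (-0.8562, -0.0201, 0.4478, -0.2567)
v' = (-0.5800, 0.7456, -0.5840)
ω' = (-1.3889, 1.0295, -0.3441)

linear accel F/m = (-1.0000, -0.6800, 0.2000)
new position p' = (-1.9400, -2.9360, -1.6480)
new velocity v' = (-0.5800, 0.7456, -0.5840)
gyro term ω×Iω = (0.0033, -0.0078, -0.0429)
(τ − ω×Iω)/I = (-1.1108, -0.8813, -0.5507)
ω' = ω + α·dt = (-1.3889, 1.0295, -0.3441)
Hamilton product q⊗(0,ω) = (-0.6964487, 1.2557612, -0.5592761, 0.7843679)
q' = normalize(q + ½dt·q⊗(0,ω)) = (-0.8562, -0.0201, 0.4478, -0.2567)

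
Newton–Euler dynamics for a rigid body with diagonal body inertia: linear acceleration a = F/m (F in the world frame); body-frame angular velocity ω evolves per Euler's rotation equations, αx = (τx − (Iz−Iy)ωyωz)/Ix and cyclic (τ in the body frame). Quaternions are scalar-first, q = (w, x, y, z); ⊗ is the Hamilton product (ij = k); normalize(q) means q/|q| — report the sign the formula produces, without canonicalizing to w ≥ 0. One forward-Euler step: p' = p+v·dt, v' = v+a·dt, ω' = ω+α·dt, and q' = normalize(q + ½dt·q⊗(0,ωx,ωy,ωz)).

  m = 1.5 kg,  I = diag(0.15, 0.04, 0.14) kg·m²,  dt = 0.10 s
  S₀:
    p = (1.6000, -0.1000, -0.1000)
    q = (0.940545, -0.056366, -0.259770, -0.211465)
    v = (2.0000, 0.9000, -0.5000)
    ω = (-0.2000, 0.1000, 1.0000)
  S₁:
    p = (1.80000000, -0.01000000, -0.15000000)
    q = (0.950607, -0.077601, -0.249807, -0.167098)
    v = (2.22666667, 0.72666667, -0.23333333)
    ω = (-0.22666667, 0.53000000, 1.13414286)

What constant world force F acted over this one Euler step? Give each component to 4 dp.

v₁ − v₀ = (0.22666667, -0.17333333, 0.26666667)
m·(v₁−v₀)/dt = (3.4000, -2.6000, 4.0000)

F = (3.4000, -2.6000, 4.0000)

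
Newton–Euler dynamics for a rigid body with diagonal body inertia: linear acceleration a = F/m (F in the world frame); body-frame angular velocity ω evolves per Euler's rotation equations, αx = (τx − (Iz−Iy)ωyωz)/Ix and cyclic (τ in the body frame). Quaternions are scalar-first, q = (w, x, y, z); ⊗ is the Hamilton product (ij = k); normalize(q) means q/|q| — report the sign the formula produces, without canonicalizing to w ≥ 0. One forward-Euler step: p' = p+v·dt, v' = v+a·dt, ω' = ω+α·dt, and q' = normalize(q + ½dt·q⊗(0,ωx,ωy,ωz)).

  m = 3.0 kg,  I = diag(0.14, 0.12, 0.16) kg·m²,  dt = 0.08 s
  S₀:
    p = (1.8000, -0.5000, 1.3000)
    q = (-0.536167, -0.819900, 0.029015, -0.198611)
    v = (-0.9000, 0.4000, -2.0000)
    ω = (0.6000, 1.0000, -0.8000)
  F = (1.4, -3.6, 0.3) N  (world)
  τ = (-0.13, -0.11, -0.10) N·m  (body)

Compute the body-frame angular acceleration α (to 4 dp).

ω×(Iω) gyroscopic = (-0.0320, 0.0096, -0.0120)
α = I⁻¹(τ − ω×Iω) = (-0.7000, -0.9967, -0.5500)

α = (-0.7000, -0.9967, -0.5500)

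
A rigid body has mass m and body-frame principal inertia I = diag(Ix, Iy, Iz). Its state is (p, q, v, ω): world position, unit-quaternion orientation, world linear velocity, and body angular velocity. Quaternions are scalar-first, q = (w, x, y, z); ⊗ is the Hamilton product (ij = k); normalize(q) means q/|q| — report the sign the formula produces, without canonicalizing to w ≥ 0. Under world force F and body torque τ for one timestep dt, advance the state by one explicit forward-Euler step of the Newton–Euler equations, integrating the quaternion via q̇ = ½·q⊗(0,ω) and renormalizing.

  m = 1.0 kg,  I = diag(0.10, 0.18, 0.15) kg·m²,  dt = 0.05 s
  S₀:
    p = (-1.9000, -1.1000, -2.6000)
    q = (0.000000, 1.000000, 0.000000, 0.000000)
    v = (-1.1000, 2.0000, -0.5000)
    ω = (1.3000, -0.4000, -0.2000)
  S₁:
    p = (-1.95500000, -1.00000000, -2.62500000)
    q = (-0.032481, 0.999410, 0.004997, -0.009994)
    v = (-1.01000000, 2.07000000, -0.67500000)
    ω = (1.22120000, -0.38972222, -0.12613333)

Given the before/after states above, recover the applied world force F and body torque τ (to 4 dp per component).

F = (1.8000, 1.4000, -3.5000)
τ = (-0.1600, 0.0500, 0.1800)

v₁ − v₀ = (0.09000000, 0.07000000, -0.17500000)
F = m·Δv/dt = (1.8000, 1.4000, -3.5000)
Δω = ω₁−ω₀ = (-0.07880000, 0.01027778, 0.07386667)
gyro term ω₀×Iω₀ = (-0.0024, 0.0130, -0.0416)
τ = I·(Δω/dt) + ω₀×(Iω₀) = (-0.1600, 0.0500, 0.1800)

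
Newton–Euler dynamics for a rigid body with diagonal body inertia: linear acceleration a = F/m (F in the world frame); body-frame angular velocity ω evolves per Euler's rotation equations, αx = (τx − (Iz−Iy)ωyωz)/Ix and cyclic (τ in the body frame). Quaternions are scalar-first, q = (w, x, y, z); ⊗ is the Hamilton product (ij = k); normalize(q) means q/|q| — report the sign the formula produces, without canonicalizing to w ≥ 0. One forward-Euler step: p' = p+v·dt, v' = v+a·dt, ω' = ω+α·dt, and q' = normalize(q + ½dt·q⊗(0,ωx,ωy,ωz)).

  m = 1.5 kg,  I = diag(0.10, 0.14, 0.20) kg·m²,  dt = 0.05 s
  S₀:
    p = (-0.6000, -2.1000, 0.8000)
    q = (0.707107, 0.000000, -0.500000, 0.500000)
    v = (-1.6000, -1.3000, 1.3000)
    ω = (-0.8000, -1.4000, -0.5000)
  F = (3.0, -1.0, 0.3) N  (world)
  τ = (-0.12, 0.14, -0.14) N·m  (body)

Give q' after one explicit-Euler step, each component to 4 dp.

Hamilton product q⊗(0,ω) = (-0.4500000, 0.3843144, -1.3899498, -0.7535535)
q' = normalize(q + ½dt·q⊗(0,ω)) = (0.6952, 0.0096, -0.5343, 0.4807)

q' = (0.6952, 0.0096, -0.5343, 0.4807)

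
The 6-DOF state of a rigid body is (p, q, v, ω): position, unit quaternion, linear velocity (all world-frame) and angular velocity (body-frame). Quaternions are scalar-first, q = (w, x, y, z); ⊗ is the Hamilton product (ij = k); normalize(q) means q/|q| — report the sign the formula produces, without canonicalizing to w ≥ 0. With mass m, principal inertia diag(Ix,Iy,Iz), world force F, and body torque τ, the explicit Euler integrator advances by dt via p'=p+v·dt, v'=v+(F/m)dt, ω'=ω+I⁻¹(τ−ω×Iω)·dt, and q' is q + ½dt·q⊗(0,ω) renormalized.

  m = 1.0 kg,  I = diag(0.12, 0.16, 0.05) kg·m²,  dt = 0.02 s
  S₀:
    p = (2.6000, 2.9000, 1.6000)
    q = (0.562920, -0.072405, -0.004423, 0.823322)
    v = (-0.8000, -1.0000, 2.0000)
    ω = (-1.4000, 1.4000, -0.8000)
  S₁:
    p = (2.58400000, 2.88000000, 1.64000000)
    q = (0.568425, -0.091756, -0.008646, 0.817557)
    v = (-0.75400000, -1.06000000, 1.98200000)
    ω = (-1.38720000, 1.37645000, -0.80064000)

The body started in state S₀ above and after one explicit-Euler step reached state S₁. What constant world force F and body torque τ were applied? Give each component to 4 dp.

F = (2.3000, -3.0000, -0.9000)
τ = (0.2000, -0.1100, -0.0800)

rate change Δω = (0.01280000, -0.02355000, -0.00064000)
gyro term ω₀×Iω₀ = (0.1232, 0.0784, -0.0784)
I·α + gyro = (0.2000, -0.1100, -0.0800)
Δv = v₁−v₀ = (0.04600000, -0.06000000, -0.01800000)
m·(v₁−v₀)/dt = (2.3000, -3.0000, -0.9000)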